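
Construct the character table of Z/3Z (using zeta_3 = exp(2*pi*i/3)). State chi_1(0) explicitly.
Character table of Z/3Z (irreps indexed chi_0,...,chi_2 with chi_k(m) = zeta_3^(k*m), zeta_3 = exp(2*pi*i/3)):
  irrep \ class  {0} (size 1)  {1} (size 1)    {2} (size 1)  
  chi_0          1             1               1             
  chi_1          1             exp(2*I*pi/3)   exp(-2*I*pi/3)
  chi_2          1             exp(-2*I*pi/3)  exp(2*I*pi/3) 

Spot check: chi_1(0) = zeta_3^(1*0) = zeta_3^0 = 1.

Z/3Z is abelian, so all 3 irreducible complex representations are 1-dimensional. They are given by chi_k(m) = zeta_3^(k*m) for k = 0,...,2. Row orthogonality: sum_m chi_k(m) conj(chi_l(m)) = 3 * [k = l].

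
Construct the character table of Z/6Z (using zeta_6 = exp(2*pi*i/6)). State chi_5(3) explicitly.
Character table of Z/6Z (irreps indexed chi_0,...,chi_5 with chi_k(m) = zeta_6^(k*m), zeta_6 = exp(2*pi*i/6)):
  irrep \ class  {0} (size 1)  {1} (size 1)    {2} (size 1)    {3} (size 1)  {4} (size 1)    {5} (size 1)  
  chi_0          1             1               1               1             1               1             
  chi_1          1             exp(I*pi/3)     exp(2*I*pi/3)   -1            exp(-2*I*pi/3)  exp(-I*pi/3)  
  chi_2          1             exp(2*I*pi/3)   exp(-2*I*pi/3)  1             exp(2*I*pi/3)   exp(-2*I*pi/3)
  chi_3          1             -1              1               -1            1               -1            
  chi_4          1             exp(-2*I*pi/3)  exp(2*I*pi/3)   1             exp(-2*I*pi/3)  exp(2*I*pi/3) 
  chi_5          1             exp(-I*pi/3)    exp(-2*I*pi/3)  -1            exp(2*I*pi/3)   exp(I*pi/3)   

Spot check: chi_5(3) = zeta_6^(5*3) = zeta_6^15 = -1.

Argument: Z/6Z is abelian, so all 6 irreducible complex representations are 1-dimensional. They are given by chi_k(m) = zeta_6^(k*m) for k = 0,...,5. Row orthogonality: sum_m chi_k(m) conj(chi_l(m)) = 6 * [k = l].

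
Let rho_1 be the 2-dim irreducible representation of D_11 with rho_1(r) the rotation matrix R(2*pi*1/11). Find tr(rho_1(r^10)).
chi_{rho_1}(r^10) = 2*cos(2*pi*1*10/11) = 2*cos(2*pi/11)

Why: rho_1(r^10) is rotation by angle 2*pi*1*10/11, whose trace is 2*cos(2*pi*1*10/11) = 2*cos(2*pi/11).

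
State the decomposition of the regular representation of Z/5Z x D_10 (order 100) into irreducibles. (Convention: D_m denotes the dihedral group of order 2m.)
Each irreducible V_i of dimension d_i appears with multiplicity d_i, i.e. rho_reg = (direct sum over all irreducibles V_i) d_i V_i. The irreducible dimensions for Z/5Z x D_10 are 1, 1, 1, 1, 1, 1, 1, 1, 1, 1, 1, 1, 1, 1, 1, 1, 1, 1, 1, 1, 2, 2, 2, 2, 2, 2, 2, 2, 2, 2, 2, 2, 2, 2, 2, 2, 2, 2, 2, 2: 20 irreducibles of dimension 1, each with multiplicity 1; 20 irreducibles of dimension 2, each with multiplicity 2. Total dimension 20*1*1 + 20*2*2 = 100 = |G|.

Argument: General theorem: in the regular representation of a finite group G, each irreducible appears with multiplicity equal to its dimension. Check: dim(rho_reg) = sum d_i^2 = 1 + 1 + 1 + 1 + 1 + 1 + 1 + 1 + 1 + 1 + 1 + 1 + 1 + 1 + 1 + 1 + 1 + 1 + 1 + 1 + 4 + 4 + 4 + 4 + 4 + 4 + 4 + 4 + 4 + 4 + 4 + 4 + 4 + 4 + 4 + 4 + 4 + 4 + 4 + 4 = 100 = |G|.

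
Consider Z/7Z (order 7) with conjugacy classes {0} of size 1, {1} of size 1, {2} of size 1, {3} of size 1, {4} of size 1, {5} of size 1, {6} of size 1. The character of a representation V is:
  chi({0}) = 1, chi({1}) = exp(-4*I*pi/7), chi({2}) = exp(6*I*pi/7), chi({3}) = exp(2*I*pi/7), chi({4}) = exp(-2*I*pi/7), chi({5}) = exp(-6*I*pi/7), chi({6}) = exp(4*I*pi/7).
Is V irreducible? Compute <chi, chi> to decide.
Irreducible: <chi, chi> = 1.

Derivation: <chi, chi> = (1/|G|) sum_C |C| * |chi(C)|^2 = (1/7)[1*|1|^2 + 1*|exp(-4*I*pi/7)|^2 + 1*|exp(6*I*pi/7)|^2 + 1*|exp(2*I*pi/7)|^2 + 1*|exp(-2*I*pi/7)|^2 + 1*|exp(-6*I*pi/7)|^2 + 1*|exp(4*I*pi/7)|^2]
  = (1/7)[(1) + (1) + (1) + (1) + (1) + (1) + (1)] = 7/7 = 1.
(Exp terms are combined using exp(i*s)*conj(exp(i*t)) = exp(i*(s-t)), and sums of them are collapsed using the identity that for every m > 1 the m distinct m-th roots of unity sum to 0, e.g. 1 + exp(2*I*pi/3) + exp(-2*I*pi/3) = 0.)
A character is irreducible iff <chi, chi> = 1, so this representation is irreducible.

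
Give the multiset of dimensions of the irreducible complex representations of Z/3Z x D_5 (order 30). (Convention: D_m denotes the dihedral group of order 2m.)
Dimensions: 1, 1, 1, 1, 1, 1, 2, 2, 2, 2, 2, 2

Why: There are 12 irreducibles (= number of conjugacy classes). Their dimensions d_i satisfy sum d_i^2 = |G| = 30: 1 + 1 + 1 + 1 + 1 + 1 + 4 + 4 + 4 + 4 + 4 + 4 = 30. (For the product with Z/3Z: each of the 3 1-dim characters of Z/3Z tensors with each irrep of D_5, giving 3 copies of each D_5-dimension.)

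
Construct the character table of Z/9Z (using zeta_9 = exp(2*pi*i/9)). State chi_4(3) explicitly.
Character table of Z/9Z (irreps indexed chi_0,...,chi_8 with chi_k(m) = zeta_9^(k*m), zeta_9 = exp(2*pi*i/9)):
  irrep \ class  {0} (size 1)  {1} (size 1)    {2} (size 1)    {3} (size 1)    {4} (size 1)    {5} (size 1)    {6} (size 1)    {7} (size 1)    {8} (size 1)  
  chi_0          1             1               1               1               1               1               1               1               1             
  chi_1          1             exp(2*I*pi/9)   exp(4*I*pi/9)   exp(2*I*pi/3)   exp(8*I*pi/9)   exp(-8*I*pi/9)  exp(-2*I*pi/3)  exp(-4*I*pi/9)  exp(-2*I*pi/9)
  chi_2          1             exp(4*I*pi/9)   exp(8*I*pi/9)   exp(-2*I*pi/3)  exp(-2*I*pi/9)  exp(2*I*pi/9)   exp(2*I*pi/3)   exp(-8*I*pi/9)  exp(-4*I*pi/9)
  chi_3          1             exp(2*I*pi/3)   exp(-2*I*pi/3)  1               exp(2*I*pi/3)   exp(-2*I*pi/3)  1               exp(2*I*pi/3)   exp(-2*I*pi/3)
  chi_4          1             exp(8*I*pi/9)   exp(-2*I*pi/9)  exp(2*I*pi/3)   exp(-4*I*pi/9)  exp(4*I*pi/9)   exp(-2*I*pi/3)  exp(2*I*pi/9)   exp(-8*I*pi/9)
  chi_5          1             exp(-8*I*pi/9)  exp(2*I*pi/9)   exp(-2*I*pi/3)  exp(4*I*pi/9)   exp(-4*I*pi/9)  exp(2*I*pi/3)   exp(-2*I*pi/9)  exp(8*I*pi/9) 
  chi_6          1             exp(-2*I*pi/3)  exp(2*I*pi/3)   1               exp(-2*I*pi/3)  exp(2*I*pi/3)   1               exp(-2*I*pi/3)  exp(2*I*pi/3) 
  chi_7          1             exp(-4*I*pi/9)  exp(-8*I*pi/9)  exp(2*I*pi/3)   exp(2*I*pi/9)   exp(-2*I*pi/9)  exp(-2*I*pi/3)  exp(8*I*pi/9)   exp(4*I*pi/9) 
  chi_8          1             exp(-2*I*pi/9)  exp(-4*I*pi/9)  exp(-2*I*pi/3)  exp(-8*I*pi/9)  exp(8*I*pi/9)   exp(2*I*pi/3)   exp(4*I*pi/9)   exp(2*I*pi/9) 

Spot check: chi_4(3) = zeta_9^(4*3) = zeta_9^12 = exp(2*I*pi/3).

Reasoning: Z/9Z is abelian, so all 9 irreducible complex representations are 1-dimensional. They are given by chi_k(m) = zeta_9^(k*m) for k = 0,...,8. Row orthogonality: sum_m chi_k(m) conj(chi_l(m)) = 9 * [k = l].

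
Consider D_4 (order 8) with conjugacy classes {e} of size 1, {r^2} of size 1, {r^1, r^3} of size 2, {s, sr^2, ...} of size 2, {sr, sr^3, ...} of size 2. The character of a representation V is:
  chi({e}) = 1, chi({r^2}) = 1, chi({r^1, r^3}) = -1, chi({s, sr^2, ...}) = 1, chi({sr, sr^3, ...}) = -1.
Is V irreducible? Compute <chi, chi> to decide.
Irreducible: <chi, chi> = 1.

Justification: <chi, chi> = (1/|G|) sum_C |C| * |chi(C)|^2 = (1/8)[1*|1|^2 + 1*|1|^2 + 2*|-1|^2 + 2*|1|^2 + 2*|-1|^2]
  = (1/8)[(1) + (1) + (2) + (2) + (2)] = 8/8 = 1.
A character is irreducible iff <chi, chi> = 1, so this representation is irreducible.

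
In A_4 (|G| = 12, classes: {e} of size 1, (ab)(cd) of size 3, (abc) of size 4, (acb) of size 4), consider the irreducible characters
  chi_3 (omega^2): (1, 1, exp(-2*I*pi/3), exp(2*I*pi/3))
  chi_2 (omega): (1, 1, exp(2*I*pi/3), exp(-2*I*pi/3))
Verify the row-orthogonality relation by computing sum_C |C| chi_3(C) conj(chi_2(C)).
Sum = 0; so <chi_3, chi_2> = 0 (distinct irreducibles are orthogonal).

Derivation: Compute term by term over conjugacy classes (|C| * chi_3(C) * conj(chi_2(C))):
  1*(1)*conj(1) + 3*(1)*conj(1) + 4*(exp(-2*I*pi/3))*conj(exp(2*I*pi/3)) + 4*(exp(2*I*pi/3))*conj(exp(-2*I*pi/3))
  = (1) + (3) + (4*exp(2*I*pi/3)) + (4*exp(-2*I*pi/3))
  = 0.
(Exp terms are combined using exp(i*s)*conj(exp(i*t)) = exp(i*(s-t)), and sums of them are collapsed using the identity that for every m > 1 the m distinct m-th roots of unity sum to 0, e.g. 1 + exp(2*I*pi/3) + exp(-2*I*pi/3) = 0.)
Dividing by |G| = 12 gives 0/12 = 0, matching the row-orthogonality relation <chi_3, chi_2> = [chi_3 = chi_2].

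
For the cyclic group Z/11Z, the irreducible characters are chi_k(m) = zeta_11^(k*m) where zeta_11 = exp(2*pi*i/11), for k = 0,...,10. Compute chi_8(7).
chi_8(7) = zeta_11^56 = exp(2*I*pi/11)

Explanation: chi_8(7) = zeta_11^(8*7) = zeta_11^56. Since zeta_11^11 = 1, this equals zeta_11^1 = exp(2*pi*i*1/11) = exp(2*I*pi/11).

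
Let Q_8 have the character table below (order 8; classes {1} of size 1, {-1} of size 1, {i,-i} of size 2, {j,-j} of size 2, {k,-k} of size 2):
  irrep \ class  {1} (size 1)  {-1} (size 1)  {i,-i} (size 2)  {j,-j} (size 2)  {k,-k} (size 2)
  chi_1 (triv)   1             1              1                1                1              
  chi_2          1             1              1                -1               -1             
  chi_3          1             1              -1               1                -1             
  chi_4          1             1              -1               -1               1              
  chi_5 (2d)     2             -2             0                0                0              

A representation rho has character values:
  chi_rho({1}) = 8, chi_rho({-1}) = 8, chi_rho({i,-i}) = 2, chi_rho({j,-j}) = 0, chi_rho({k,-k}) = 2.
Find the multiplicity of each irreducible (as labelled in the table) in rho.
Multiplicities: chi_1: 3, chi_2: 2, chi_3: 1, chi_4: 2, chi_5: 0.

Working: Use <chi_rho, chi> = (1/|G|) sum_C |C| * chi_rho(C) * conj(chi(C)) with |G| = 8 for each irreducible chi in the table:
  <chi_rho, chi_1> = (1/8)[1*(8)*conj(1) + 1*(8)*conj(1) + 2*(2)*conj(1) + 2*(0)*conj(1) + 2*(2)*conj(1)]
      = (1/8)[(8) + (8) + (4) + (0) + (4)] = 24/8 = 3
  <chi_rho, chi_2> = (1/8)[1*(8)*conj(1) + 1*(8)*conj(1) + 2*(2)*conj(1) + 2*(0)*conj(-1) + 2*(2)*conj(-1)]
      = (1/8)[(8) + (8) + (4) + (0) + (-4)] = 16/8 = 2
  <chi_rho, chi_3> = (1/8)[1*(8)*conj(1) + 1*(8)*conj(1) + 2*(2)*conj(-1) + 2*(0)*conj(1) + 2*(2)*conj(-1)]
      = (1/8)[(8) + (8) + (-4) + (0) + (-4)] = 8/8 = 1
  <chi_rho, chi_4> = (1/8)[1*(8)*conj(1) + 1*(8)*conj(1) + 2*(2)*conj(-1) + 2*(0)*conj(-1) + 2*(2)*conj(1)]
      = (1/8)[(8) + (8) + (-4) + (0) + (4)] = 16/8 = 2
  <chi_rho, chi_5> = (1/8)[1*(8)*conj(2) + 1*(8)*conj(-2) + 2*(2)*conj(0) + 2*(0)*conj(0) + 2*(2)*conj(0)]
      = (1/8)[(16) + (-16) + (0) + (0) + (0)] = 0/8 = 0
Dimension check: dim(rho) = sum (mult * dim) = 3*1 + 2*1 + 1*1 + 2*1 + 0*2 = 8 = chi_rho(e) = 8.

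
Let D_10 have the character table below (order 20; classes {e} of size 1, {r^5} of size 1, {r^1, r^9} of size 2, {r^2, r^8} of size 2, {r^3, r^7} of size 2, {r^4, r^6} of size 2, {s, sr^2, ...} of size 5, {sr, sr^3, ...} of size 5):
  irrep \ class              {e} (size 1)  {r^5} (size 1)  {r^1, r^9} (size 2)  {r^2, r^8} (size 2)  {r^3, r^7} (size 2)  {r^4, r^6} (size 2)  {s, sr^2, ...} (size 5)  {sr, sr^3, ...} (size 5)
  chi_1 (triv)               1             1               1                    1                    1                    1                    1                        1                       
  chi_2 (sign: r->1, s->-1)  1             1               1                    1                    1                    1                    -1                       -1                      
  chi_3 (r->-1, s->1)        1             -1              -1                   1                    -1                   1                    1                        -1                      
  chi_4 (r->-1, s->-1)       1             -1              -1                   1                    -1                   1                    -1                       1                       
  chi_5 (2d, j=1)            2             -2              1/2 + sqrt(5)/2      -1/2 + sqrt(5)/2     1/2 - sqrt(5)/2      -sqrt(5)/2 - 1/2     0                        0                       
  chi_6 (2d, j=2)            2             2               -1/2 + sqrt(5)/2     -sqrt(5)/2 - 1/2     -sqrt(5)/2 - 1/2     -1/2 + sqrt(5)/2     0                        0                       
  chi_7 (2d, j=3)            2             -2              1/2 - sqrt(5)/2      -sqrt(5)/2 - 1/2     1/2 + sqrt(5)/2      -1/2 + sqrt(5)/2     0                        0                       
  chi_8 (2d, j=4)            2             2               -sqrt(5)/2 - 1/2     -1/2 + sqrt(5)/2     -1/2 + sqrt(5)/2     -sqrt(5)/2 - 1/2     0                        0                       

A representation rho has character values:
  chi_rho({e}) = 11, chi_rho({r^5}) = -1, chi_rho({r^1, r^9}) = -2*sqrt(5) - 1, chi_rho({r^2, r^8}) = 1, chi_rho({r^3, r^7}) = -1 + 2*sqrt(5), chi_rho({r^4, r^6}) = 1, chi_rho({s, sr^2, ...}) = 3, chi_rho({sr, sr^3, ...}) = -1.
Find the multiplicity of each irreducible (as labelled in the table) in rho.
Multiplicities: chi_1: 1, chi_2: 0, chi_3: 2, chi_4: 0, chi_5: 0, chi_6: 0, chi_7: 2, chi_8: 2.

Justification: Use <chi_rho, chi> = (1/|G|) sum_C |C| * chi_rho(C) * conj(chi(C)) with |G| = 20 for each irreducible chi in the table:
  <chi_rho, chi_1> = (1/20)[1*(11)*conj(1) + 1*(-1)*conj(1) + 2*(-2*sqrt(5) - 1)*conj(1) + 2*(1)*conj(1) + 2*(-1 + 2*sqrt(5))*conj(1) + 2*(1)*conj(1) + 5*(3)*conj(1) + 5*(-1)*conj(1)]
      = (1/20)[(11) + (-1) + (-4*sqrt(5) - 2) + (2) + (-2 + 4*sqrt(5)) + (2) + (15) + (-5)] = 20/20 = 1
  <chi_rho, chi_2> = (1/20)[1*(11)*conj(1) + 1*(-1)*conj(1) + 2*(-2*sqrt(5) - 1)*conj(1) + 2*(1)*conj(1) + 2*(-1 + 2*sqrt(5))*conj(1) + 2*(1)*conj(1) + 5*(3)*conj(-1) + 5*(-1)*conj(-1)]
      = (1/20)[(11) + (-1) + (-4*sqrt(5) - 2) + (2) + (-2 + 4*sqrt(5)) + (2) + (-15) + (5)] = 0/20 = 0
  <chi_rho, chi_3> = (1/20)[1*(11)*conj(1) + 1*(-1)*conj(-1) + 2*(-2*sqrt(5) - 1)*conj(-1) + 2*(1)*conj(1) + 2*(-1 + 2*sqrt(5))*conj(-1) + 2*(1)*conj(1) + 5*(3)*conj(1) + 5*(-1)*conj(-1)]
      = (1/20)[(11) + (1) + (2 + 4*sqrt(5)) + (2) + (2 - 4*sqrt(5)) + (2) + (15) + (5)] = 40/20 = 2
  <chi_rho, chi_4> = (1/20)[1*(11)*conj(1) + 1*(-1)*conj(-1) + 2*(-2*sqrt(5) - 1)*conj(-1) + 2*(1)*conj(1) + 2*(-1 + 2*sqrt(5))*conj(-1) + 2*(1)*conj(1) + 5*(3)*conj(-1) + 5*(-1)*conj(1)]
      = (1/20)[(11) + (1) + (2 + 4*sqrt(5)) + (2) + (2 - 4*sqrt(5)) + (2) + (-15) + (-5)] = 0/20 = 0
  <chi_rho, chi_5> = (1/20)[1*(11)*conj(2) + 1*(-1)*conj(-2) + 2*(-2*sqrt(5) - 1)*conj(1/2 + sqrt(5)/2) + 2*(1)*conj(-1/2 + sqrt(5)/2) + 2*(-1 + 2*sqrt(5))*conj(1/2 - sqrt(5)/2) + 2*(1)*conj(-sqrt(5)/2 - 1/2) + 5*(3)*conj(0) + 5*(-1)*conj(0)]
      = (1/20)[(22) + (2) + (-11 - 3*sqrt(5)) + (-1 + sqrt(5)) + (-11 + 3*sqrt(5)) + (-sqrt(5) - 1) + (0) + (0)] = 0/20 = 0
  <chi_rho, chi_6> = (1/20)[1*(11)*conj(2) + 1*(-1)*conj(2) + 2*(-2*sqrt(5) - 1)*conj(-1/2 + sqrt(5)/2) + 2*(1)*conj(-sqrt(5)/2 - 1/2) + 2*(-1 + 2*sqrt(5))*conj(-sqrt(5)/2 - 1/2) + 2*(1)*conj(-1/2 + sqrt(5)/2) + 5*(3)*conj(0) + 5*(-1)*conj(0)]
      = (1/20)[(22) + (-2) + (-9 + sqrt(5)) + (-sqrt(5) - 1) + (-9 - sqrt(5)) + (-1 + sqrt(5)) + (0) + (0)] = 0/20 = 0
  <chi_rho, chi_7> = (1/20)[1*(11)*conj(2) + 1*(-1)*conj(-2) + 2*(-2*sqrt(5) - 1)*conj(1/2 - sqrt(5)/2) + 2*(1)*conj(-sqrt(5)/2 - 1/2) + 2*(-1 + 2*sqrt(5))*conj(1/2 + sqrt(5)/2) + 2*(1)*conj(-1/2 + sqrt(5)/2) + 5*(3)*conj(0) + 5*(-1)*conj(0)]
      = (1/20)[(22) + (2) + (9 - sqrt(5)) + (-sqrt(5) - 1) + (sqrt(5) + 9) + (-1 + sqrt(5)) + (0) + (0)] = 40/20 = 2
  <chi_rho, chi_8> = (1/20)[1*(11)*conj(2) + 1*(-1)*conj(2) + 2*(-2*sqrt(5) - 1)*conj(-sqrt(5)/2 - 1/2) + 2*(1)*conj(-1/2 + sqrt(5)/2) + 2*(-1 + 2*sqrt(5))*conj(-1/2 + sqrt(5)/2) + 2*(1)*conj(-sqrt(5)/2 - 1/2) + 5*(3)*conj(0) + 5*(-1)*conj(0)]
      = (1/20)[(22) + (-2) + (3*sqrt(5) + 11) + (-1 + sqrt(5)) + (11 - 3*sqrt(5)) + (-sqrt(5) - 1) + (0) + (0)] = 40/20 = 2
Dimension check: dim(rho) = sum (mult * dim) = 1*1 + 0*1 + 2*1 + 0*1 + 0*2 + 0*2 + 2*2 + 2*2 = 11 = chi_rho(e) = 11.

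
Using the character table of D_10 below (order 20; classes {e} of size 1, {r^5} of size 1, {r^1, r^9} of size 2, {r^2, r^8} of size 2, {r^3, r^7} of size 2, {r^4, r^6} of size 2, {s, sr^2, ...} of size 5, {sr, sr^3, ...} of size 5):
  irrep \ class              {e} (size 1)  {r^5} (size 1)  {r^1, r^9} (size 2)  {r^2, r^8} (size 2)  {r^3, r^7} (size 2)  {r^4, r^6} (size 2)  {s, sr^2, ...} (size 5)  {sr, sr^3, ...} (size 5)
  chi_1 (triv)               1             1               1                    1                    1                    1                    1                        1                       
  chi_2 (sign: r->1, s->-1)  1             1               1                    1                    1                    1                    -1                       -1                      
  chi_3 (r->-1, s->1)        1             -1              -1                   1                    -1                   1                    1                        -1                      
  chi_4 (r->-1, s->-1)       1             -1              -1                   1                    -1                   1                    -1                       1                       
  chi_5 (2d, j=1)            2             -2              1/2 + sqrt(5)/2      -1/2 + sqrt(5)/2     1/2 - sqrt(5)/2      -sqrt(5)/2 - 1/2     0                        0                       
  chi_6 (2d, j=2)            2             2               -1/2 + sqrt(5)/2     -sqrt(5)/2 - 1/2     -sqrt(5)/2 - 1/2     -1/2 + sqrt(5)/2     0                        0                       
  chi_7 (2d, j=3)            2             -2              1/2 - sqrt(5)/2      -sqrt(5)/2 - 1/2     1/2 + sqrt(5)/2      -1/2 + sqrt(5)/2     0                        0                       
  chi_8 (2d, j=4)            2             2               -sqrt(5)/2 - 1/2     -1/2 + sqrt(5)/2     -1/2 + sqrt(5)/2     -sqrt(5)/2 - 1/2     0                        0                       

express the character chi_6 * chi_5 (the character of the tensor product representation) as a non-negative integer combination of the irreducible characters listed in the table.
chi_6 tensor chi_5 = chi_5 + chi_7 (all other irreducibles have multiplicity 0).

Reasoning: The character of a tensor product is the pointwise product (chi_6 * chi_5)(C) = chi_6(C) * chi_5(C):
  {e}: (2)*(2), {r^5}: (2)*(-2), {r^1, r^9}: (-1/2 + sqrt(5)/2)*(1/2 + sqrt(5)/2), {r^2, r^8}: (-sqrt(5)/2 - 1/2)*(-1/2 + sqrt(5)/2), {r^3, r^7}: (-sqrt(5)/2 - 1/2)*(1/2 - sqrt(5)/2), {r^4, r^6}: (-1/2 + sqrt(5)/2)*(-sqrt(5)/2 - 1/2), {s, sr^2, ...}: (0)*(0), {sr, sr^3, ...}: (0)*(0)
so (chi_6 * chi_5) takes values
  {e} -> 4, {r^5} -> -4, {r^1, r^9} -> 1, {r^2, r^8} -> -1, {r^3, r^7} -> 1, {r^4, r^6} -> -1, {s, sr^2, ...} -> 0, {sr, sr^3, ...} -> 0.
Now take the inner product of this character with each irreducible chi from the table, <chi_6*chi_5, chi> = (1/20) sum_C |C| (chi_6*chi_5)(C) conj(chi(C)):
  <chi_6*chi_5, chi_1> = (1/20)[1*(4)*conj(1) + 1*(-4)*conj(1) + 2*(1)*conj(1) + 2*(-1)*conj(1) + 2*(1)*conj(1) + 2*(-1)*conj(1) + 5*(0)*conj(1) + 5*(0)*conj(1)]
      = (1/20)[(4) + (-4) + (2) + (-2) + (2) + (-2) + (0) + (0)] = 0/20 = 0
  <chi_6*chi_5, chi_2> = (1/20)[1*(4)*conj(1) + 1*(-4)*conj(1) + 2*(1)*conj(1) + 2*(-1)*conj(1) + 2*(1)*conj(1) + 2*(-1)*conj(1) + 5*(0)*conj(-1) + 5*(0)*conj(-1)]
      = (1/20)[(4) + (-4) + (2) + (-2) + (2) + (-2) + (0) + (0)] = 0/20 = 0
  <chi_6*chi_5, chi_3> = (1/20)[1*(4)*conj(1) + 1*(-4)*conj(-1) + 2*(1)*conj(-1) + 2*(-1)*conj(1) + 2*(1)*conj(-1) + 2*(-1)*conj(1) + 5*(0)*conj(1) + 5*(0)*conj(-1)]
      = (1/20)[(4) + (4) + (-2) + (-2) + (-2) + (-2) + (0) + (0)] = 0/20 = 0
  <chi_6*chi_5, chi_4> = (1/20)[1*(4)*conj(1) + 1*(-4)*conj(-1) + 2*(1)*conj(-1) + 2*(-1)*conj(1) + 2*(1)*conj(-1) + 2*(-1)*conj(1) + 5*(0)*conj(-1) + 5*(0)*conj(1)]
      = (1/20)[(4) + (4) + (-2) + (-2) + (-2) + (-2) + (0) + (0)] = 0/20 = 0
  <chi_6*chi_5, chi_5> = (1/20)[1*(4)*conj(2) + 1*(-4)*conj(-2) + 2*(1)*conj(1/2 + sqrt(5)/2) + 2*(-1)*conj(-1/2 + sqrt(5)/2) + 2*(1)*conj(1/2 - sqrt(5)/2) + 2*(-1)*conj(-sqrt(5)/2 - 1/2) + 5*(0)*conj(0) + 5*(0)*conj(0)]
      = (1/20)[(8) + (8) + (1 + sqrt(5)) + (1 - sqrt(5)) + (1 - sqrt(5)) + (1 + sqrt(5)) + (0) + (0)] = 20/20 = 1
  <chi_6*chi_5, chi_6> = (1/20)[1*(4)*conj(2) + 1*(-4)*conj(2) + 2*(1)*conj(-1/2 + sqrt(5)/2) + 2*(-1)*conj(-sqrt(5)/2 - 1/2) + 2*(1)*conj(-sqrt(5)/2 - 1/2) + 2*(-1)*conj(-1/2 + sqrt(5)/2) + 5*(0)*conj(0) + 5*(0)*conj(0)]
      = (1/20)[(8) + (-8) + (-1 + sqrt(5)) + (1 + sqrt(5)) + (-sqrt(5) - 1) + (1 - sqrt(5)) + (0) + (0)] = 0/20 = 0
  <chi_6*chi_5, chi_7> = (1/20)[1*(4)*conj(2) + 1*(-4)*conj(-2) + 2*(1)*conj(1/2 - sqrt(5)/2) + 2*(-1)*conj(-sqrt(5)/2 - 1/2) + 2*(1)*conj(1/2 + sqrt(5)/2) + 2*(-1)*conj(-1/2 + sqrt(5)/2) + 5*(0)*conj(0) + 5*(0)*conj(0)]
      = (1/20)[(8) + (8) + (1 - sqrt(5)) + (1 + sqrt(5)) + (1 + sqrt(5)) + (1 - sqrt(5)) + (0) + (0)] = 20/20 = 1
  <chi_6*chi_5, chi_8> = (1/20)[1*(4)*conj(2) + 1*(-4)*conj(2) + 2*(1)*conj(-sqrt(5)/2 - 1/2) + 2*(-1)*conj(-1/2 + sqrt(5)/2) + 2*(1)*conj(-1/2 + sqrt(5)/2) + 2*(-1)*conj(-sqrt(5)/2 - 1/2) + 5*(0)*conj(0) + 5*(0)*conj(0)]
      = (1/20)[(8) + (-8) + (-sqrt(5) - 1) + (1 - sqrt(5)) + (-1 + sqrt(5)) + (1 + sqrt(5)) + (0) + (0)] = 0/20 = 0
Hence the multiplicities are chi_5: 1, chi_7: 1. Dimension check: dim(chi_6)*dim(chi_5) = 2*2 = 4 and sum (mult * dim) = 1*2 + 1*2 = 4.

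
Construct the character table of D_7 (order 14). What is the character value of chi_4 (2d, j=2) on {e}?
Conjugacy classes: {e} of size 1, {r^1, r^6} of size 2, {r^2, r^5} of size 2, {r^3, r^4} of size 2, {s, sr, ..., sr^6} of size 7.
Character table:
  irrep \ class              {e} (size 1)  {r^1, r^6} (size 2)  {r^2, r^5} (size 2)  {r^3, r^4} (size 2)  {s, sr, ..., sr^6} (size 7)
  chi_1 (triv)               1             1                    1                    1                    1                          
  chi_2 (sign: r->1, s->-1)  1             1                    1                    1                    -1                         
  chi_3 (2d, j=1)            2             2*cos(2*pi/7)        -2*cos(3*pi/7)       -2*cos(pi/7)         0                          
  chi_4 (2d, j=2)            2             -2*cos(3*pi/7)       -2*cos(pi/7)         2*cos(2*pi/7)        0                          
  chi_5 (2d, j=3)            2             -2*cos(pi/7)         2*cos(2*pi/7)        -2*cos(3*pi/7)       0                          

Spot check: chi_4 (2d, j=2) on {e} = 2.

Why: D_7 has order 2*7 = 14 with 5 conjugacy classes, hence 5 irreducibles. Sum of squared dims 1 + 1 + 4 + 4 + 4 = 14 = |G|. Linear characters come from the abelianisation; the 2-dimensional irreps have character r^k -> 2*cos(2*pi*j*k/7), reflections -> 0.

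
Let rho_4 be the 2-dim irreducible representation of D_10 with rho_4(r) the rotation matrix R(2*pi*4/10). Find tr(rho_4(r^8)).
chi_{rho_4}(r^8) = 2*cos(2*pi*4*8/10) = -1/2 + sqrt(5)/2

Argument: rho_4(r^8) is rotation by angle 2*pi*4*8/10, whose trace is 2*cos(2*pi*4*8/10) = -1/2 + sqrt(5)/2.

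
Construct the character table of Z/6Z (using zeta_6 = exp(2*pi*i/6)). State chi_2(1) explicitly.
Character table of Z/6Z (irreps indexed chi_0,...,chi_5 with chi_k(m) = zeta_6^(k*m), zeta_6 = exp(2*pi*i/6)):
  irrep \ class  {0} (size 1)  {1} (size 1)    {2} (size 1)    {3} (size 1)  {4} (size 1)    {5} (size 1)  
  chi_0          1             1               1               1             1               1             
  chi_1          1             exp(I*pi/3)     exp(2*I*pi/3)   -1            exp(-2*I*pi/3)  exp(-I*pi/3)  
  chi_2          1             exp(2*I*pi/3)   exp(-2*I*pi/3)  1             exp(2*I*pi/3)   exp(-2*I*pi/3)
  chi_3          1             -1              1               -1            1               -1            
  chi_4          1             exp(-2*I*pi/3)  exp(2*I*pi/3)   1             exp(-2*I*pi/3)  exp(2*I*pi/3) 
  chi_5          1             exp(-I*pi/3)    exp(-2*I*pi/3)  -1            exp(2*I*pi/3)   exp(I*pi/3)   

Spot check: chi_2(1) = zeta_6^(2*1) = zeta_6^2 = exp(2*I*pi/3).

Reasoning: Z/6Z is abelian, so all 6 irreducible complex representations are 1-dimensional. They are given by chi_k(m) = zeta_6^(k*m) for k = 0,...,5. Row orthogonality: sum_m chi_k(m) conj(chi_l(m)) = 6 * [k = l].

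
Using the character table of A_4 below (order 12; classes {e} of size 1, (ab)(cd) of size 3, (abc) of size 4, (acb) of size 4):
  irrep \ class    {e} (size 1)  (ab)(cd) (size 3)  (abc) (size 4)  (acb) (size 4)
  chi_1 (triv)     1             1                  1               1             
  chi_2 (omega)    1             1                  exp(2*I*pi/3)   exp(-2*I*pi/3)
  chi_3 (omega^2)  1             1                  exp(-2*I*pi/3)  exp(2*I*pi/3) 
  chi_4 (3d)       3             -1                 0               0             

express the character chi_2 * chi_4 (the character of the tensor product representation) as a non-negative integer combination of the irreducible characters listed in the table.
chi_2 tensor chi_4 = chi_4 (all other irreducibles have multiplicity 0).

The character of a tensor product is the pointwise product (chi_2 * chi_4)(C) = chi_2(C) * chi_4(C):
  {e}: (1)*(3), (ab)(cd): (1)*(-1), (abc): (exp(2*I*pi/3))*(0), (acb): (exp(-2*I*pi/3))*(0)
so (chi_2 * chi_4) takes values
  {e} -> 3, (ab)(cd) -> -1, (abc) -> 0, (acb) -> 0.
Now take the inner product of this character with each irreducible chi from the table, <chi_2*chi_4, chi> = (1/12) sum_C |C| (chi_2*chi_4)(C) conj(chi(C)):
  <chi_2*chi_4, chi_1> = (1/12)[1*(3)*conj(1) + 3*(-1)*conj(1) + 4*(0)*conj(1) + 4*(0)*conj(1)]
      = (1/12)[(3) + (-3) + (0) + (0)] = 0/12 = 0
  <chi_2*chi_4, chi_2> = (1/12)[1*(3)*conj(1) + 3*(-1)*conj(1) + 4*(0)*conj(exp(2*I*pi/3)) + 4*(0)*conj(exp(-2*I*pi/3))]
      = (1/12)[(3) + (-3) + (0) + (0)] = 0/12 = 0
  <chi_2*chi_4, chi_3> = (1/12)[1*(3)*conj(1) + 3*(-1)*conj(1) + 4*(0)*conj(exp(-2*I*pi/3)) + 4*(0)*conj(exp(2*I*pi/3))]
      = (1/12)[(3) + (-3) + (0) + (0)] = 0/12 = 0
  <chi_2*chi_4, chi_4> = (1/12)[1*(3)*conj(3) + 3*(-1)*conj(-1) + 4*(0)*conj(0) + 4*(0)*conj(0)]
      = (1/12)[(9) + (3) + (0) + (0)] = 12/12 = 1
(Exp terms are combined using exp(i*s)*conj(exp(i*t)) = exp(i*(s-t)), and sums of them are collapsed using the identity that for every m > 1 the m distinct m-th roots of unity sum to 0, e.g. 1 + exp(2*I*pi/3) + exp(-2*I*pi/3) = 0.)
Hence the multiplicities are chi_4: 1. Dimension check: dim(chi_2)*dim(chi_4) = 1*3 = 3 and sum (mult * dim) = 1*3 = 3.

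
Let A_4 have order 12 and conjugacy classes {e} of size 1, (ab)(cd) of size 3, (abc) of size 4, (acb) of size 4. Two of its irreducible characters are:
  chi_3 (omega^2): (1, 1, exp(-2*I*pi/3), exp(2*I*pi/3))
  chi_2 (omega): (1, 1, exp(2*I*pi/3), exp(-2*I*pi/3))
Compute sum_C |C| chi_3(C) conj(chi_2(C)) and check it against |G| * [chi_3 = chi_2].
Sum = 0; so <chi_3, chi_2> = 0 (distinct irreducibles are orthogonal).

Justification: Compute term by term over conjugacy classes (|C| * chi_3(C) * conj(chi_2(C))):
  1*(1)*conj(1) + 3*(1)*conj(1) + 4*(exp(-2*I*pi/3))*conj(exp(2*I*pi/3)) + 4*(exp(2*I*pi/3))*conj(exp(-2*I*pi/3))
  = (1) + (3) + (4*exp(2*I*pi/3)) + (4*exp(-2*I*pi/3))
  = 0.
(Exp terms are combined using exp(i*s)*conj(exp(i*t)) = exp(i*(s-t)), and sums of them are collapsed using the identity that for every m > 1 the m distinct m-th roots of unity sum to 0, e.g. 1 + exp(2*I*pi/3) + exp(-2*I*pi/3) = 0.)
Dividing by |G| = 12 gives 0/12 = 0, matching the row-orthogonality relation <chi_3, chi_2> = [chi_3 = chi_2].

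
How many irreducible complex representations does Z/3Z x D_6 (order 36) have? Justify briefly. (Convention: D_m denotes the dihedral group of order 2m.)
18

Why: The number of irreducible complex representations of a finite group equals its number of conjugacy classes. For a direct product, #classes(G x H) = #classes(G) * #classes(H). Z/3Z has 3 classes (abelian), D_6 has 6 classes, so 3 * 6 = 18, so Z/3Z x D_6 (order 36) has exactly 18 irreducible complex representations.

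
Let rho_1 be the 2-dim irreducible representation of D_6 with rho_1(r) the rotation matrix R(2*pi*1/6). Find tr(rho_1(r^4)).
chi_{rho_1}(r^4) = 2*cos(2*pi*1*4/6) = -1

Details: rho_1(r^4) is rotation by angle 2*pi*1*4/6, whose trace is 2*cos(2*pi*1*4/6) = -1.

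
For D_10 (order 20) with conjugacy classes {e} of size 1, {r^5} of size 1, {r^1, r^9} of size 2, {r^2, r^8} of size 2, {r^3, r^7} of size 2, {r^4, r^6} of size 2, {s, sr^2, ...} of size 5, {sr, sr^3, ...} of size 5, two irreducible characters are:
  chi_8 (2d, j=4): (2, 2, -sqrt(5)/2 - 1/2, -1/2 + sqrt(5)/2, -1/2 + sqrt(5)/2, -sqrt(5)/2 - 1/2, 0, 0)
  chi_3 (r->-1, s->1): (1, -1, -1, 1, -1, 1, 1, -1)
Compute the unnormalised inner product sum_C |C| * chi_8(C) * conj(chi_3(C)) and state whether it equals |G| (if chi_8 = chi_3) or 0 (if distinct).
Sum = 0; so <chi_8, chi_3> = 0 (distinct irreducibles are orthogonal).

Explanation: Compute term by term over conjugacy classes (|C| * chi_8(C) * conj(chi_3(C))):
  1*(2)*conj(1) + 1*(2)*conj(-1) + 2*(-sqrt(5)/2 - 1/2)*conj(-1) + 2*(-1/2 + sqrt(5)/2)*conj(1) + 2*(-1/2 + sqrt(5)/2)*conj(-1) + 2*(-sqrt(5)/2 - 1/2)*conj(1) + 5*(0)*conj(1) + 5*(0)*conj(-1)
  = (2) + (-2) + (1 + sqrt(5)) + (-1 + sqrt(5)) + (1 - sqrt(5)) + (-sqrt(5) - 1) + (0) + (0)
  = 0.
Dividing by |G| = 20 gives 0/20 = 0, matching the row-orthogonality relation <chi_8, chi_3> = [chi_8 = chi_3].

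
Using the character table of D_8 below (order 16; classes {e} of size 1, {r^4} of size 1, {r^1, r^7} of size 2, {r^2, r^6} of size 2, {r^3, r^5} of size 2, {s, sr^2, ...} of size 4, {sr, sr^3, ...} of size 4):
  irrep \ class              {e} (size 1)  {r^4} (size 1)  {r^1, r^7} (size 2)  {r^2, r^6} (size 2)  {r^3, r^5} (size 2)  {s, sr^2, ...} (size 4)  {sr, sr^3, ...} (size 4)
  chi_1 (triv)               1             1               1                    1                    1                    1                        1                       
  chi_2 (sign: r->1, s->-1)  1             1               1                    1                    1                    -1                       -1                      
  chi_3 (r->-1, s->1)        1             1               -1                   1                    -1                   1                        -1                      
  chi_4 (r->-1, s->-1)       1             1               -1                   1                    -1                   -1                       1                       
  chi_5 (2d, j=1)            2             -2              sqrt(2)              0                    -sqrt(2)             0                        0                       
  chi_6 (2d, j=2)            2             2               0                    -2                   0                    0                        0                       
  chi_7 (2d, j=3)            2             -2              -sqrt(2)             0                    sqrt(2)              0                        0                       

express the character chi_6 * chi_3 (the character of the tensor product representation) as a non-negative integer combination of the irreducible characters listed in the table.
chi_6 tensor chi_3 = chi_6 (all other irreducibles have multiplicity 0).

Details: The character of a tensor product is the pointwise product (chi_6 * chi_3)(C) = chi_6(C) * chi_3(C):
  {e}: (2)*(1), {r^4}: (2)*(1), {r^1, r^7}: (0)*(-1), {r^2, r^6}: (-2)*(1), {r^3, r^5}: (0)*(-1), {s, sr^2, ...}: (0)*(1), {sr, sr^3, ...}: (0)*(-1)
so (chi_6 * chi_3) takes values
  {e} -> 2, {r^4} -> 2, {r^1, r^7} -> 0, {r^2, r^6} -> -2, {r^3, r^5} -> 0, {s, sr^2, ...} -> 0, {sr, sr^3, ...} -> 0.
Now take the inner product of this character with each irreducible chi from the table, <chi_6*chi_3, chi> = (1/16) sum_C |C| (chi_6*chi_3)(C) conj(chi(C)):
  <chi_6*chi_3, chi_1> = (1/16)[1*(2)*conj(1) + 1*(2)*conj(1) + 2*(0)*conj(1) + 2*(-2)*conj(1) + 2*(0)*conj(1) + 4*(0)*conj(1) + 4*(0)*conj(1)]
      = (1/16)[(2) + (2) + (0) + (-4) + (0) + (0) + (0)] = 0/16 = 0
  <chi_6*chi_3, chi_2> = (1/16)[1*(2)*conj(1) + 1*(2)*conj(1) + 2*(0)*conj(1) + 2*(-2)*conj(1) + 2*(0)*conj(1) + 4*(0)*conj(-1) + 4*(0)*conj(-1)]
      = (1/16)[(2) + (2) + (0) + (-4) + (0) + (0) + (0)] = 0/16 = 0
  <chi_6*chi_3, chi_3> = (1/16)[1*(2)*conj(1) + 1*(2)*conj(1) + 2*(0)*conj(-1) + 2*(-2)*conj(1) + 2*(0)*conj(-1) + 4*(0)*conj(1) + 4*(0)*conj(-1)]
      = (1/16)[(2) + (2) + (0) + (-4) + (0) + (0) + (0)] = 0/16 = 0
  <chi_6*chi_3, chi_4> = (1/16)[1*(2)*conj(1) + 1*(2)*conj(1) + 2*(0)*conj(-1) + 2*(-2)*conj(1) + 2*(0)*conj(-1) + 4*(0)*conj(-1) + 4*(0)*conj(1)]
      = (1/16)[(2) + (2) + (0) + (-4) + (0) + (0) + (0)] = 0/16 = 0
  <chi_6*chi_3, chi_5> = (1/16)[1*(2)*conj(2) + 1*(2)*conj(-2) + 2*(0)*conj(sqrt(2)) + 2*(-2)*conj(0) + 2*(0)*conj(-sqrt(2)) + 4*(0)*conj(0) + 4*(0)*conj(0)]
      = (1/16)[(4) + (-4) + (0) + (0) + (0) + (0) + (0)] = 0/16 = 0
  <chi_6*chi_3, chi_6> = (1/16)[1*(2)*conj(2) + 1*(2)*conj(2) + 2*(0)*conj(0) + 2*(-2)*conj(-2) + 2*(0)*conj(0) + 4*(0)*conj(0) + 4*(0)*conj(0)]
      = (1/16)[(4) + (4) + (0) + (8) + (0) + (0) + (0)] = 16/16 = 1
  <chi_6*chi_3, chi_7> = (1/16)[1*(2)*conj(2) + 1*(2)*conj(-2) + 2*(0)*conj(-sqrt(2)) + 2*(-2)*conj(0) + 2*(0)*conj(sqrt(2)) + 4*(0)*conj(0) + 4*(0)*conj(0)]
      = (1/16)[(4) + (-4) + (0) + (0) + (0) + (0) + (0)] = 0/16 = 0
Hence the multiplicities are chi_6: 1. Dimension check: dim(chi_6)*dim(chi_3) = 2*1 = 2 and sum (mult * dim) = 1*2 = 2.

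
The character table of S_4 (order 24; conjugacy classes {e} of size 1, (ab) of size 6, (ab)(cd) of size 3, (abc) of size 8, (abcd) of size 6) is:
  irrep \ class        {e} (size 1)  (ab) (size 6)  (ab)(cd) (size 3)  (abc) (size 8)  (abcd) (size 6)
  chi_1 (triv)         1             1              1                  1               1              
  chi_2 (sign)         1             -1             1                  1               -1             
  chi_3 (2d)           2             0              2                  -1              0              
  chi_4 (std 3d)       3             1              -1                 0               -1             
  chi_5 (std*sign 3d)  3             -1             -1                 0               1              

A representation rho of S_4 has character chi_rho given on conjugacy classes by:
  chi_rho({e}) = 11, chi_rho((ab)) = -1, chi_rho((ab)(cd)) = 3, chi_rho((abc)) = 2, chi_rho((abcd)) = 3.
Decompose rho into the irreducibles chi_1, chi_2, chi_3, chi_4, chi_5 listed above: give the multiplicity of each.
Multiplicities: chi_1: 2, chi_2: 1, chi_3: 1, chi_4: 0, chi_5: 2.

Reasoning: Use <chi_rho, chi> = (1/|G|) sum_C |C| * chi_rho(C) * conj(chi(C)) with |G| = 24 for each irreducible chi in the table:
  <chi_rho, chi_1> = (1/24)[1*(11)*conj(1) + 6*(-1)*conj(1) + 3*(3)*conj(1) + 8*(2)*conj(1) + 6*(3)*conj(1)]
      = (1/24)[(11) + (-6) + (9) + (16) + (18)] = 48/24 = 2
  <chi_rho, chi_2> = (1/24)[1*(11)*conj(1) + 6*(-1)*conj(-1) + 3*(3)*conj(1) + 8*(2)*conj(1) + 6*(3)*conj(-1)]
      = (1/24)[(11) + (6) + (9) + (16) + (-18)] = 24/24 = 1
  <chi_rho, chi_3> = (1/24)[1*(11)*conj(2) + 6*(-1)*conj(0) + 3*(3)*conj(2) + 8*(2)*conj(-1) + 6*(3)*conj(0)]
      = (1/24)[(22) + (0) + (18) + (-16) + (0)] = 24/24 = 1
  <chi_rho, chi_4> = (1/24)[1*(11)*conj(3) + 6*(-1)*conj(1) + 3*(3)*conj(-1) + 8*(2)*conj(0) + 6*(3)*conj(-1)]
      = (1/24)[(33) + (-6) + (-9) + (0) + (-18)] = 0/24 = 0
  <chi_rho, chi_5> = (1/24)[1*(11)*conj(3) + 6*(-1)*conj(-1) + 3*(3)*conj(-1) + 8*(2)*conj(0) + 6*(3)*conj(1)]
      = (1/24)[(33) + (6) + (-9) + (0) + (18)] = 48/24 = 2
Dimension check: dim(rho) = sum (mult * dim) = 2*1 + 1*1 + 1*2 + 0*3 + 2*3 = 11 = chi_rho(e) = 11.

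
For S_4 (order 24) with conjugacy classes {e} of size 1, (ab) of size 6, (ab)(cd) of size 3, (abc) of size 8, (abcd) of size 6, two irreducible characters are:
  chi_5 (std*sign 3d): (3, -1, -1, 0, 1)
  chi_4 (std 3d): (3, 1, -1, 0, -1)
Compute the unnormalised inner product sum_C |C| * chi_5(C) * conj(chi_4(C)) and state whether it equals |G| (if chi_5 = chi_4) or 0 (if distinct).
Sum = 0; so <chi_5, chi_4> = 0 (distinct irreducibles are orthogonal).

Proof sketch: Compute term by term over conjugacy classes (|C| * chi_5(C) * conj(chi_4(C))):
  1*(3)*conj(3) + 6*(-1)*conj(1) + 3*(-1)*conj(-1) + 8*(0)*conj(0) + 6*(1)*conj(-1)
  = (9) + (-6) + (3) + (0) + (-6)
  = 0.
Dividing by |G| = 24 gives 0/24 = 0, matching the row-orthogonality relation <chi_5, chi_4> = [chi_5 = chi_4].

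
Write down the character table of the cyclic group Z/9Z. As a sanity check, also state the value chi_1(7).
Character table of Z/9Z (irreps indexed chi_0,...,chi_8 with chi_k(m) = zeta_9^(k*m), zeta_9 = exp(2*pi*i/9)):
  irrep \ class  {0} (size 1)  {1} (size 1)    {2} (size 1)    {3} (size 1)    {4} (size 1)    {5} (size 1)    {6} (size 1)    {7} (size 1)    {8} (size 1)  
  chi_0          1             1               1               1               1               1               1               1               1             
  chi_1          1             exp(2*I*pi/9)   exp(4*I*pi/9)   exp(2*I*pi/3)   exp(8*I*pi/9)   exp(-8*I*pi/9)  exp(-2*I*pi/3)  exp(-4*I*pi/9)  exp(-2*I*pi/9)
  chi_2          1             exp(4*I*pi/9)   exp(8*I*pi/9)   exp(-2*I*pi/3)  exp(-2*I*pi/9)  exp(2*I*pi/9)   exp(2*I*pi/3)   exp(-8*I*pi/9)  exp(-4*I*pi/9)
  chi_3          1             exp(2*I*pi/3)   exp(-2*I*pi/3)  1               exp(2*I*pi/3)   exp(-2*I*pi/3)  1               exp(2*I*pi/3)   exp(-2*I*pi/3)
  chi_4          1             exp(8*I*pi/9)   exp(-2*I*pi/9)  exp(2*I*pi/3)   exp(-4*I*pi/9)  exp(4*I*pi/9)   exp(-2*I*pi/3)  exp(2*I*pi/9)   exp(-8*I*pi/9)
  chi_5          1             exp(-8*I*pi/9)  exp(2*I*pi/9)   exp(-2*I*pi/3)  exp(4*I*pi/9)   exp(-4*I*pi/9)  exp(2*I*pi/3)   exp(-2*I*pi/9)  exp(8*I*pi/9) 
  chi_6          1             exp(-2*I*pi/3)  exp(2*I*pi/3)   1               exp(-2*I*pi/3)  exp(2*I*pi/3)   1               exp(-2*I*pi/3)  exp(2*I*pi/3) 
  chi_7          1             exp(-4*I*pi/9)  exp(-8*I*pi/9)  exp(2*I*pi/3)   exp(2*I*pi/9)   exp(-2*I*pi/9)  exp(-2*I*pi/3)  exp(8*I*pi/9)   exp(4*I*pi/9) 
  chi_8          1             exp(-2*I*pi/9)  exp(-4*I*pi/9)  exp(-2*I*pi/3)  exp(-8*I*pi/9)  exp(8*I*pi/9)   exp(2*I*pi/3)   exp(4*I*pi/9)   exp(2*I*pi/9) 

Spot check: chi_1(7) = zeta_9^(1*7) = zeta_9^7 = exp(-4*I*pi/9).

Why: Z/9Z is abelian, so all 9 irreducible complex representations are 1-dimensional. They are given by chi_k(m) = zeta_9^(k*m) for k = 0,...,8. Row orthogonality: sum_m chi_k(m) conj(chi_l(m)) = 9 * [k = l].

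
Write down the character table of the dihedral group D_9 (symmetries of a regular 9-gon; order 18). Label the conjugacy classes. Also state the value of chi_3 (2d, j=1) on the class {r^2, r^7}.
Conjugacy classes: {e} of size 1, {r^1, r^8} of size 2, {r^2, r^7} of size 2, {r^3, r^6} of size 2, {r^4, r^5} of size 2, {s, sr, ..., sr^8} of size 9.
Character table:
  irrep \ class              {e} (size 1)  {r^1, r^8} (size 2)  {r^2, r^7} (size 2)  {r^3, r^6} (size 2)  {r^4, r^5} (size 2)  {s, sr, ..., sr^8} (size 9)
  chi_1 (triv)               1             1                    1                    1                    1                    1                          
  chi_2 (sign: r->1, s->-1)  1             1                    1                    1                    1                    -1                         
  chi_3 (2d, j=1)            2             2*cos(2*pi/9)        2*cos(4*pi/9)        -1                   -2*cos(pi/9)         0                          
  chi_4 (2d, j=2)            2             2*cos(4*pi/9)        -2*cos(pi/9)         -1                   2*cos(2*pi/9)        0                          
  chi_5 (2d, j=3)            2             -1                   -1                   2                    -1                   0                          
  chi_6 (2d, j=4)            2             -2*cos(pi/9)         2*cos(2*pi/9)        -1                   2*cos(4*pi/9)        0                          

Spot check: chi_3 (2d, j=1) on {r^2, r^7} = 2*cos(4*pi/9).

D_9 has order 2*9 = 18 with 6 conjugacy classes, hence 6 irreducibles. Sum of squared dims 1 + 1 + 4 + 4 + 4 + 4 = 18 = |G|. Linear characters come from the abelianisation; the 2-dimensional irreps have character r^k -> 2*cos(2*pi*j*k/9), reflections -> 0.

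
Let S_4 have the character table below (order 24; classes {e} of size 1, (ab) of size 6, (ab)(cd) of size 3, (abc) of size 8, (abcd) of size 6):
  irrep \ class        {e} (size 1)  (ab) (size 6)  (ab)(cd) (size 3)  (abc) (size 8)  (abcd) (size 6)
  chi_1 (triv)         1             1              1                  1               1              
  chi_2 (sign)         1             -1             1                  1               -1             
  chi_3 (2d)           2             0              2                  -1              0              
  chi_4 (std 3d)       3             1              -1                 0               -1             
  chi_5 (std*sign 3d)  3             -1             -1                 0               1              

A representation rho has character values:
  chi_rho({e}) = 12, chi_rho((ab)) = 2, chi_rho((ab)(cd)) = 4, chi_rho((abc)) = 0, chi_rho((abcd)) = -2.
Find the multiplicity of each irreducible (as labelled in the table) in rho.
Multiplicities: chi_1: 1, chi_2: 1, chi_3: 2, chi_4: 2, chi_5: 0.

Solution. Use <chi_rho, chi> = (1/|G|) sum_C |C| * chi_rho(C) * conj(chi(C)) with |G| = 24 for each irreducible chi in the table:
  <chi_rho, chi_1> = (1/24)[1*(12)*conj(1) + 6*(2)*conj(1) + 3*(4)*conj(1) + 8*(0)*conj(1) + 6*(-2)*conj(1)]
      = (1/24)[(12) + (12) + (12) + (0) + (-12)] = 24/24 = 1
  <chi_rho, chi_2> = (1/24)[1*(12)*conj(1) + 6*(2)*conj(-1) + 3*(4)*conj(1) + 8*(0)*conj(1) + 6*(-2)*conj(-1)]
      = (1/24)[(12) + (-12) + (12) + (0) + (12)] = 24/24 = 1
  <chi_rho, chi_3> = (1/24)[1*(12)*conj(2) + 6*(2)*conj(0) + 3*(4)*conj(2) + 8*(0)*conj(-1) + 6*(-2)*conj(0)]
      = (1/24)[(24) + (0) + (24) + (0) + (0)] = 48/24 = 2
  <chi_rho, chi_4> = (1/24)[1*(12)*conj(3) + 6*(2)*conj(1) + 3*(4)*conj(-1) + 8*(0)*conj(0) + 6*(-2)*conj(-1)]
      = (1/24)[(36) + (12) + (-12) + (0) + (12)] = 48/24 = 2
  <chi_rho, chi_5> = (1/24)[1*(12)*conj(3) + 6*(2)*conj(-1) + 3*(4)*conj(-1) + 8*(0)*conj(0) + 6*(-2)*conj(1)]
      = (1/24)[(36) + (-12) + (-12) + (0) + (-12)] = 0/24 = 0
Dimension check: dim(rho) = sum (mult * dim) = 1*1 + 1*1 + 2*2 + 2*3 + 0*3 = 12 = chi_rho(e) = 12.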